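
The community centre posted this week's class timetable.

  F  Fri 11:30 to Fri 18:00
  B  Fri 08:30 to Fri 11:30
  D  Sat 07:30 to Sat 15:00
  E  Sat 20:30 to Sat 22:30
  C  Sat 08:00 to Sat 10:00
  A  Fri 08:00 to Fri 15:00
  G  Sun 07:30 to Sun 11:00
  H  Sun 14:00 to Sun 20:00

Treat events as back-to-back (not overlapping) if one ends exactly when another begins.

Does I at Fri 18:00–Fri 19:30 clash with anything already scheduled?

A: ends Fri 15:00 at or before I starts Fri 18:00 → clear.
B: ends Fri 11:30 at or before I starts Fri 18:00 → clear.
F: ends Fri 18:00 at or before I starts Fri 18:00 → clear.
D: starts Sat 07:30 at or after I ends Fri 19:30 → clear.
C: starts Sat 08:00 at or after I ends Fri 19:30 → clear.
E: starts Sat 20:30 at or after I ends Fri 19:30 → clear.
G: starts Sun 07:30 at or after I ends Fri 19:30 → clear.
H: starts Sun 14:00 at or after I ends Fri 19:30 → clear.

No — it doesn't clash with anything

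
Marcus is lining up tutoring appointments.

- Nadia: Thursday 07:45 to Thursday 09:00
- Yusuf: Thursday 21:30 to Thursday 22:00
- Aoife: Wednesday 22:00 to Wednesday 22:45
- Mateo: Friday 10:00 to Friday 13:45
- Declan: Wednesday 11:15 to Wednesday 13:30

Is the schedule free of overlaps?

Two intervals overlap when each starts before the other ends.
Sorted by start: Declan, Aoife, Nadia, Yusuf, Mateo.
Aoife starts after Declan ends, so Declan has no further overlaps.
Nadia starts after Aoife ends, so Aoife has no further overlaps.
Yusuf starts after Nadia ends, so Nadia has no further overlaps.
Mateo starts after Yusuf ends.
Every pair is clear; the schedule has no overlaps.

Yes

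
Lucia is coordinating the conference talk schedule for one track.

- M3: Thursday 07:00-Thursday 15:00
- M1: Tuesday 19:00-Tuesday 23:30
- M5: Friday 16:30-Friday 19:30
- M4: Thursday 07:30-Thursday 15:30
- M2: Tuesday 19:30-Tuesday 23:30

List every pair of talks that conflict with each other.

Sorted by start: M1, M2, M3, M4, M5.
M2 starts before M1 ends → M1 and M2 overlap.
M3 starts after M1 ends; M1 is clear from here.
M3 starts after M2 ends; M2 is clear from here.
M4 starts before M3 ends → M3 and M4 overlap.
M5 starts after M3 ends.
M5 starts after M4 ends.

M1 & M2, M3 & M4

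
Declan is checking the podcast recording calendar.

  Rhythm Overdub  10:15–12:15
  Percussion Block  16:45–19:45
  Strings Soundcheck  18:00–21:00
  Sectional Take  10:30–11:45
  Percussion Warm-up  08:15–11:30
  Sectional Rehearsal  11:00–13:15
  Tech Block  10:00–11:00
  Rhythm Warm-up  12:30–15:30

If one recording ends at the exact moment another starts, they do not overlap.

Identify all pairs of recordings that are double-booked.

Percussion Block & Strings Soundcheck, Percussion Warm-up & Rhythm Overdub, Percussion Warm-up & Sectional Rehearsal, Percussion Warm-up & Sectional Take, Percussion Warm-up & Tech Block, Rhythm Overdub & Sectional Rehearsal, Rhythm Overdub & Sectional Take, Rhythm Overdub & Tech Block, Rhythm Warm-up & Sectional Rehearsal, Sectional Rehearsal & Sectional Take, Sectional Take & Tech Block

Sorted by start: Percussion Warm-up, Tech Block, Rhythm Overdub, Sectional Take, Sectional Rehearsal, Rhythm Warm-up, Percussion Block, Strings Soundcheck.
Tech Block starts before Percussion Warm-up ends → Percussion Warm-up and Tech Block overlap.
Rhythm Overdub starts before Percussion Warm-up ends → Percussion Warm-up and Rhythm Overdub overlap.
Sectional Take starts before Percussion Warm-up ends → Percussion Warm-up and Sectional Take overlap.
Sectional Rehearsal starts before Percussion Warm-up ends → Percussion Warm-up and Sectional Rehearsal overlap.
Rhythm Warm-up starts after Percussion Warm-up ends — done with Percussion Warm-up.
Rhythm Overdub starts before Tech Block ends → Tech Block and Rhythm Overdub overlap.
Sectional Take starts before Tech Block ends → Tech Block and Sectional Take overlap.
Sectional Rehearsal starts exactly when Tech Block ends (back-to-back, no overlap) — done with Tech Block.
Sectional Take starts before Rhythm Overdub ends → Rhythm Overdub and Sectional Take overlap.
Sectional Rehearsal starts before Rhythm Overdub ends → Rhythm Overdub and Sectional Rehearsal overlap.
Rhythm Warm-up starts after Rhythm Overdub ends — done with Rhythm Overdub.
Sectional Rehearsal starts before Sectional Take ends → Sectional Take and Sectional Rehearsal overlap.
Rhythm Warm-up starts after Sectional Take ends — done with Sectional Take.
Rhythm Warm-up starts before Sectional Rehearsal ends → Sectional Rehearsal and Rhythm Warm-up overlap.
Percussion Block starts after Sectional Rehearsal ends — done with Sectional Rehearsal.
Percussion Block starts after Rhythm Warm-up ends — done with Rhythm Warm-up.
Strings Soundcheck starts before Percussion Block ends → Percussion Block and Strings Soundcheck overlap.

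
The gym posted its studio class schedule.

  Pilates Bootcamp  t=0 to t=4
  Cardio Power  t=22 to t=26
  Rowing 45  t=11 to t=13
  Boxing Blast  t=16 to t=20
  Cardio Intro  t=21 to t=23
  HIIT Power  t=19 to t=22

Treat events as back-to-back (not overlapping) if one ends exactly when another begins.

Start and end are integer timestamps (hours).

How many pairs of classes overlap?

3

Sorted by start: Pilates Bootcamp, Rowing 45, Boxing Blast, HIIT Power, Cardio Intro, Cardio Power.
Rowing 45 starts after Pilates Bootcamp ends, so Pilates Bootcamp has no further overlaps.
Boxing Blast starts after Rowing 45 ends, so Rowing 45 has no further overlaps.
HIIT Power starts before Boxing Blast ends → Boxing Blast and HIIT Power overlap.
Cardio Intro starts after Boxing Blast ends, so Boxing Blast has no further overlaps.
Cardio Intro starts before HIIT Power ends → HIIT Power and Cardio Intro overlap.
Cardio Power starts exactly when HIIT Power ends (back-to-back, no overlap).
Cardio Power starts before Cardio Intro ends → Cardio Intro and Cardio Power overlap.
Overlapping pairs: Boxing Blast & HIIT Power, Cardio Intro & Cardio Power, Cardio Intro & HIIT Power — 3 in total.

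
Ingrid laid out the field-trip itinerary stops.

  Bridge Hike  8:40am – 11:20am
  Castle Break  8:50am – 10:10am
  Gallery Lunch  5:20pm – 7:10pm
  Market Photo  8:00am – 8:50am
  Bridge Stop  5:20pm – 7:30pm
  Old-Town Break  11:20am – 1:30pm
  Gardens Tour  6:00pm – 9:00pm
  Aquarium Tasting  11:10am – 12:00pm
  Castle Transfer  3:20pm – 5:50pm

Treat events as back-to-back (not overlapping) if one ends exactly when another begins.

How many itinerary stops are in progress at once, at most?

3

Sort all start/end points and keep a running count:
8:00am start Market Photo → 1
8:40am start Bridge Hike → 2
8:50am end Market Photo → 1
8:50am start Castle Break → 2
10:10am end Castle Break → 1
11:10am start Aquarium Tasting → 2
11:20am end Bridge Hike → 1
11:20am start Old-Town Break → 2
12:00pm end Aquarium Tasting → 1
1:30pm end Old-Town Break → 0
3:20pm start Castle Transfer → 1
5:20pm start Bridge Stop → 2
5:20pm start Gallery Lunch → 3
5:50pm end Castle Transfer → 2
6:00pm start Gardens Tour → 3
7:10pm end Gallery Lunch → 2
7:30pm end Bridge Stop → 1
9:00pm end Gardens Tour → 0
Peak is 3, at 5:20pm (Bridge Stop, Castle Transfer, Gallery Lunch).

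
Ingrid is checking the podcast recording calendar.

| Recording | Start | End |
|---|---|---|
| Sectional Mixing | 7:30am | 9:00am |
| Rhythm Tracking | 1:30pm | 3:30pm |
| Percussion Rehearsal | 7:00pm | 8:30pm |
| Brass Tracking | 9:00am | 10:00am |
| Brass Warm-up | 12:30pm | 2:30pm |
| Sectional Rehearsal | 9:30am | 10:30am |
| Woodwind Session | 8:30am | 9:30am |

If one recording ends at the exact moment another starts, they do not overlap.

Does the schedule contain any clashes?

Sorted by start: Sectional Mixing, Woodwind Session, Brass Tracking, Sectional Rehearsal, Brass Warm-up, Rhythm Tracking, Percussion Rehearsal.
Woodwind Session starts before Sectional Mixing ends → Sectional Mixing and Woodwind Session overlap.
That's a conflict, so the schedule is not conflict-free.

Yes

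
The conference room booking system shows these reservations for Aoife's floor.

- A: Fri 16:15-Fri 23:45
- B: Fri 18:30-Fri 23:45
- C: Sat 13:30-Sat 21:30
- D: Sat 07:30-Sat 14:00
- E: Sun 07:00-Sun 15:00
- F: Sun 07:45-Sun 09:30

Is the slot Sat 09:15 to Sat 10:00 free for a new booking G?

No — it overlaps D

A: ends Fri 23:45 at or before G starts Sat 09:15 → clear.
B: ends Fri 23:45 at or before G starts Sat 09:15 → clear.
D: starts Sat 07:30 before G ends Sat 10:00, and ends Sat 14:00 after G starts Sat 09:15 → overlap.
C: starts Sat 13:30 at or after G ends Sat 10:00 → clear.
E: starts Sun 07:00 at or after G ends Sat 10:00 → clear.
F: starts Sun 07:45 at or after G ends Sat 10:00 → clear.
G overlaps D.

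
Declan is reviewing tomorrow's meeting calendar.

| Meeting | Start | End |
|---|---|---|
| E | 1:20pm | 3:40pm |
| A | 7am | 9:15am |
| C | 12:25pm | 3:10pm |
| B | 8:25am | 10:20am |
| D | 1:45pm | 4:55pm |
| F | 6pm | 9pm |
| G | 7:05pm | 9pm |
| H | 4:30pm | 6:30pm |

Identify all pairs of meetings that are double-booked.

Sorted by start: A, B, C, E, D, H, F, G.
B starts before A ends → A and B overlap.
C starts after A ends, so A has no further overlaps.
C starts after B ends, so B has no further overlaps.
E starts before C ends → C and E overlap.
D starts before C ends → C and D overlap.
H starts after C ends, so C has no further overlaps.
D starts before E ends → E and D overlap.
H starts after E ends, so E has no further overlaps.
H starts before D ends → D and H overlap.
F starts after D ends, so D has no further overlaps.
F starts before H ends → H and F overlap.
G starts after H ends.
G starts before F ends → F and G overlap.

A & B, C & D, C & E, D & E, D & H, F & G, F & H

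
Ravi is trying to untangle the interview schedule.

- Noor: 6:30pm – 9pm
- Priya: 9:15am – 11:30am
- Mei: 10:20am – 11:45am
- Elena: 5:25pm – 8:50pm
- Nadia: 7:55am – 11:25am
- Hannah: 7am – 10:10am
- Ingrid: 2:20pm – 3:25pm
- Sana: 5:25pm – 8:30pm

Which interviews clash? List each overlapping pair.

Elena & Noor, Elena & Sana, Hannah & Nadia, Hannah & Priya, Mei & Nadia, Mei & Priya, Nadia & Priya, Noor & Sana

Sorted by start: Hannah, Nadia, Priya, Mei, Ingrid, Sana, Elena, Noor.
Nadia starts before Hannah ends → Hannah and Nadia overlap.
Priya starts before Hannah ends → Hannah and Priya overlap.
Mei starts after Hannah ends, so Hannah has no further overlaps.
Priya starts before Nadia ends → Nadia and Priya overlap.
Mei starts before Nadia ends → Nadia and Mei overlap.
Ingrid starts after Nadia ends, so Nadia has no further overlaps.
Mei starts before Priya ends → Priya and Mei overlap.
Ingrid starts after Priya ends, so Priya has no further overlaps.
Ingrid starts after Mei ends, so Mei has no further overlaps.
Sana starts after Ingrid ends, so Ingrid has no further overlaps.
Elena starts before Sana ends → Sana and Elena overlap.
Noor starts before Sana ends → Sana and Noor overlap.
Noor starts before Elena ends → Elena and Noor overlap.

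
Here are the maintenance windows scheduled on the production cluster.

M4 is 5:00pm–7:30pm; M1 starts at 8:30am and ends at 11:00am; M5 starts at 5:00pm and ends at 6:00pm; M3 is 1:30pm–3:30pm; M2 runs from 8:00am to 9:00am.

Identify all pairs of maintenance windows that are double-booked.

M1 & M2, M4 & M5

Check each pair: they overlap iff neither finishes before the other starts.
Sorted by start: M2, M1, M3, M4, M5.
M1 starts before M2 ends → M2 and M1 overlap.
M3 starts after M2 ends, so nothing later overlaps M2 either.
M3 starts after M1 ends, so nothing later overlaps M1 either.
M4 starts after M3 ends, so nothing later overlaps M3 either.
M5 starts before M4 ends → M4 and M5 overlap.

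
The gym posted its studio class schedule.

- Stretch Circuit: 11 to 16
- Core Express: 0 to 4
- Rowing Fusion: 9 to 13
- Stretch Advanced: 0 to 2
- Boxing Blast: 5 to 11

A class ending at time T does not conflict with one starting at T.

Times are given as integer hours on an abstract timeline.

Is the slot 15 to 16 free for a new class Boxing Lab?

Stretch Advanced: ends 2 at or before Boxing Lab starts 15 → clear.
Core Express: ends 4 at or before Boxing Lab starts 15 → clear.
Boxing Blast: ends 11 at or before Boxing Lab starts 15 → clear.
Rowing Fusion: ends 13 at or before Boxing Lab starts 15 → clear.
Stretch Circuit: starts 11 before Boxing Lab ends 16, and ends 16 after Boxing Lab starts 15 → overlap.
Boxing Lab overlaps Stretch Circuit.

No — it overlaps Stretch Circuit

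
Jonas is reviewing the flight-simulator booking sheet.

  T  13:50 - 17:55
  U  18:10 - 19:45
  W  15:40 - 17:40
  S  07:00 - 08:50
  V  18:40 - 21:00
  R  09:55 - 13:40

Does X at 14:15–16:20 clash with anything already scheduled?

Yes — it overlaps T, W

S: ends 08:50 at or before X starts 14:15 → clear.
R: ends 13:40 at or before X starts 14:15 → clear.
T: starts 13:50 before X ends 16:20, and ends 17:55 after X starts 14:15 → overlap.
W: starts 15:40 before X ends 16:20, and ends 17:40 after X starts 14:15 → overlap.
U: starts 18:10 at or after X ends 16:20 → clear.
V: starts 18:40 at or after X ends 16:20 → clear.
X overlaps T, W.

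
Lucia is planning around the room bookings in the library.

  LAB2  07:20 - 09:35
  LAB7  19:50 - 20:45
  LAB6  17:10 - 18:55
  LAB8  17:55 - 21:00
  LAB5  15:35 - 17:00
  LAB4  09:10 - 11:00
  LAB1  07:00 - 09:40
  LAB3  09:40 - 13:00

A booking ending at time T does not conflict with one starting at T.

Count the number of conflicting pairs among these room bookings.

6

Sorted by start: LAB1, LAB2, LAB4, LAB3, LAB5, LAB6, LAB8, LAB7.
LAB2 starts before LAB1 ends → LAB1 and LAB2 overlap.
LAB4 starts before LAB1 ends → LAB1 and LAB4 overlap.
LAB3 starts exactly when LAB1 ends (back-to-back, no overlap); LAB1 is clear from here.
LAB4 starts before LAB2 ends → LAB2 and LAB4 overlap.
LAB3 starts after LAB2 ends; LAB2 is clear from here.
LAB3 starts before LAB4 ends → LAB4 and LAB3 overlap.
LAB5 starts after LAB4 ends; LAB4 is clear from here.
LAB5 starts after LAB3 ends; LAB3 is clear from here.
LAB6 starts after LAB5 ends; LAB5 is clear from here.
LAB8 starts before LAB6 ends → LAB6 and LAB8 overlap.
LAB7 starts after LAB6 ends.
LAB7 starts before LAB8 ends → LAB8 and LAB7 overlap.
Overlapping pairs: LAB1 & LAB2, LAB1 & LAB4, LAB2 & LAB4, LAB3 & LAB4, LAB6 & LAB8, LAB7 & LAB8 — 6 in total.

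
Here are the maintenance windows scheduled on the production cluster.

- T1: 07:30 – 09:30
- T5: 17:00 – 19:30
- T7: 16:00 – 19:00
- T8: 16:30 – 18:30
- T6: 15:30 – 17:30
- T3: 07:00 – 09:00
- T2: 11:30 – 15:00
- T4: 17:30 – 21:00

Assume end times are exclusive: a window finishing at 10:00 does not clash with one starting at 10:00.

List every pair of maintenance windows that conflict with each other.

Check each pair: they overlap iff neither finishes before the other starts.
Sorted by start: T3, T1, T2, T6, T7, T8, T5, T4.
T1 starts before T3 ends → T3 and T1 overlap.
T2 starts after T3 ends; T3 is clear from here.
T2 starts after T1 ends; T1 is clear from here.
T6 starts after T2 ends; T2 is clear from here.
T7 starts before T6 ends → T6 and T7 overlap.
T8 starts before T6 ends → T6 and T8 overlap.
T5 starts before T6 ends → T6 and T5 overlap.
T4 starts exactly when T6 ends (back-to-back, no overlap).
T8 starts before T7 ends → T7 and T8 overlap.
T5 starts before T7 ends → T7 and T5 overlap.
T4 starts before T7 ends → T7 and T4 overlap.
T5 starts before T8 ends → T8 and T5 overlap.
T4 starts before T8 ends → T8 and T4 overlap.
T4 starts before T5 ends → T5 and T4 overlap.

T1 & T3, T4 & T5, T4 & T7, T4 & T8, T5 & T6, T5 & T7, T5 & T8, T6 & T7, T6 & T8, T7 & T8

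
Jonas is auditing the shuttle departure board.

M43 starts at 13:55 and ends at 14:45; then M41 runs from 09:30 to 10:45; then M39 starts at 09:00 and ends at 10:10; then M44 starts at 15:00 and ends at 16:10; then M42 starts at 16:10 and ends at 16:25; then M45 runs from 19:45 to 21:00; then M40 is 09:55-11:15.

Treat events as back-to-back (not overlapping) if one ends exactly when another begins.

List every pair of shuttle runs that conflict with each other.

M39 & M40, M39 & M41, M40 & M41

Check each pair: they overlap iff neither finishes before the other starts.
Sorted by start: M39, M41, M40, M43, M44, M42, M45.
M41 starts before M39 ends → M39 and M41 overlap.
M40 starts before M39 ends → M39 and M40 overlap.
M43 starts after M39 ends — done with M39.
M40 starts before M41 ends → M41 and M40 overlap.
M43 starts after M41 ends — done with M41.
M43 starts after M40 ends — done with M40.
M44 starts after M43 ends — done with M43.
M42 starts exactly when M44 ends (back-to-back, no overlap) — done with M44.
M45 starts after M42 ends.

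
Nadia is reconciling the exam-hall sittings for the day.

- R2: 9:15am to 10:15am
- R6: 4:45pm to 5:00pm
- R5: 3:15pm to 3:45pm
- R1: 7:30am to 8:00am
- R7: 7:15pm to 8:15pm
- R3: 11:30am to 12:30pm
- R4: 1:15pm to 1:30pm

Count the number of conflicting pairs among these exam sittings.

0

Check each pair: they overlap iff neither finishes before the other starts.
Sorted by start: R1, R2, R3, R4, R5, R6, R7.
R2 starts after R1 ends; R1 is clear from here.
R3 starts after R2 ends; R2 is clear from here.
R4 starts after R3 ends; R3 is clear from here.
R5 starts after R4 ends; R4 is clear from here.
R6 starts after R5 ends; R5 is clear from here.
R7 starts after R6 ends.
No pair overlaps.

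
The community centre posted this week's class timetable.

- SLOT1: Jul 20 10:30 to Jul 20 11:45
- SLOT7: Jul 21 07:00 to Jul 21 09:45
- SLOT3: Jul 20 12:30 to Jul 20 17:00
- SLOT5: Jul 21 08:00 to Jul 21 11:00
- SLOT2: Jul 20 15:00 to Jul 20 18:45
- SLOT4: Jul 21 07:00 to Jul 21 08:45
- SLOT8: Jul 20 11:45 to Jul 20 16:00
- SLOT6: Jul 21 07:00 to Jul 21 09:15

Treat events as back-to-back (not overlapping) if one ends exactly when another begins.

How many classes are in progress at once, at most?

Sort all start/end points and keep a running count:
Jul 20 10:30 start SLOT1 → 1
Jul 20 11:45 end SLOT1 → 0
Jul 20 11:45 start SLOT8 → 1
Jul 20 12:30 start SLOT3 → 2
Jul 20 15:00 start SLOT2 → 3
Jul 20 16:00 end SLOT8 → 2
Jul 20 17:00 end SLOT3 → 1
Jul 20 18:45 end SLOT2 → 0
Jul 21 07:00 start SLOT4 → 1
Jul 21 07:00 start SLOT6 → 2
Jul 21 07:00 start SLOT7 → 3
Jul 21 08:00 start SLOT5 → 4
Jul 21 08:45 end SLOT4 → 3
Jul 21 09:15 end SLOT6 → 2
Jul 21 09:45 end SLOT7 → 1
Jul 21 11:00 end SLOT5 → 0
Peak is 4, at Jul 21 08:00 (SLOT4, SLOT5, SLOT6, SLOT7).

4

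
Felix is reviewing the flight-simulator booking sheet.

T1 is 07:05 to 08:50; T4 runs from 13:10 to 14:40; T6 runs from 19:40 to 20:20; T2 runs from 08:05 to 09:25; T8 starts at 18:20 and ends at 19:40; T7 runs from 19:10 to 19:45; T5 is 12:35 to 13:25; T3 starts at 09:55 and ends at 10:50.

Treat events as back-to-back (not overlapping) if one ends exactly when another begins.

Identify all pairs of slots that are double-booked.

T1 & T2, T4 & T5, T6 & T7, T7 & T8

Check each pair: they overlap iff neither finishes before the other starts.
Sorted by start: T1, T2, T3, T5, T4, T8, T7, T6.
T2 starts before T1 ends → T1 and T2 overlap.
T3 starts after T1 ends, so T1 has no further overlaps.
T3 starts after T2 ends, so T2 has no further overlaps.
T5 starts after T3 ends, so T3 has no further overlaps.
T4 starts before T5 ends → T5 and T4 overlap.
T8 starts after T5 ends, so T5 has no further overlaps.
T8 starts after T4 ends, so T4 has no further overlaps.
T7 starts before T8 ends → T8 and T7 overlap.
T6 starts exactly when T8 ends (back-to-back, no overlap).
T6 starts before T7 ends → T7 and T6 overlap.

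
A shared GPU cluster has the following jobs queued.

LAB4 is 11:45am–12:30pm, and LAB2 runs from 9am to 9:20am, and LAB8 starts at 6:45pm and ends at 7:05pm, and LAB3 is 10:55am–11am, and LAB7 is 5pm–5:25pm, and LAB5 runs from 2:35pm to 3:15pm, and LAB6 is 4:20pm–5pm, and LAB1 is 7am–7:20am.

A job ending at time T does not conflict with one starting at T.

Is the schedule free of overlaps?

Two intervals overlap when each starts before the other ends.
Sorted by start: LAB1, LAB2, LAB3, LAB4, LAB5, LAB6, LAB7, LAB8.
LAB2 starts after LAB1 ends, so nothing later overlaps LAB1 either.
LAB3 starts after LAB2 ends, so nothing later overlaps LAB2 either.
LAB4 starts after LAB3 ends, so nothing later overlaps LAB3 either.
LAB5 starts after LAB4 ends, so nothing later overlaps LAB4 either.
LAB6 starts after LAB5 ends, so nothing later overlaps LAB5 either.
LAB7 starts exactly when LAB6 ends (back-to-back, no overlap), so nothing later overlaps LAB6 either.
LAB8 starts after LAB7 ends.
Every pair is clear; the schedule has no overlaps.

Yes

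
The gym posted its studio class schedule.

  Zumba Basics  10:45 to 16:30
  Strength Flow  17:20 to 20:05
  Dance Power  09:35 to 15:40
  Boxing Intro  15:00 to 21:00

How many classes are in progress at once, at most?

3

Sort all start/end points and keep a running count:
09:35 start Dance Power → 1
10:45 start Zumba Basics → 2
15:00 start Boxing Intro → 3
15:40 end Dance Power → 2
16:30 end Zumba Basics → 1
17:20 start Strength Flow → 2
20:05 end Strength Flow → 1
21:00 end Boxing Intro → 0
Peak is 3, at 15:00 (Boxing Intro, Dance Power, Zumba Basics).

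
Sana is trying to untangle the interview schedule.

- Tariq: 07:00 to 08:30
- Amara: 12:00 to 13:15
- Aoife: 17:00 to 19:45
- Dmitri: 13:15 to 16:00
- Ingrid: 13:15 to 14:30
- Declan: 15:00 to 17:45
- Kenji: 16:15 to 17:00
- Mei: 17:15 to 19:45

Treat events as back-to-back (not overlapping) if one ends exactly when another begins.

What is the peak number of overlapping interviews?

3

Sort all start/end points and keep a running count:
07:00 start Tariq → 1
08:30 end Tariq → 0
12:00 start Amara → 1
13:15 end Amara → 0
13:15 start Dmitri → 1
13:15 start Ingrid → 2
14:30 end Ingrid → 1
15:00 start Declan → 2
16:00 end Dmitri → 1
16:15 start Kenji → 2
17:00 end Kenji → 1
17:00 start Aoife → 2
17:15 start Mei → 3
17:45 end Declan → 2
19:45 end Aoife → 1
19:45 end Mei → 0
Peak is 3, at 17:15 (Aoife, Declan, Mei).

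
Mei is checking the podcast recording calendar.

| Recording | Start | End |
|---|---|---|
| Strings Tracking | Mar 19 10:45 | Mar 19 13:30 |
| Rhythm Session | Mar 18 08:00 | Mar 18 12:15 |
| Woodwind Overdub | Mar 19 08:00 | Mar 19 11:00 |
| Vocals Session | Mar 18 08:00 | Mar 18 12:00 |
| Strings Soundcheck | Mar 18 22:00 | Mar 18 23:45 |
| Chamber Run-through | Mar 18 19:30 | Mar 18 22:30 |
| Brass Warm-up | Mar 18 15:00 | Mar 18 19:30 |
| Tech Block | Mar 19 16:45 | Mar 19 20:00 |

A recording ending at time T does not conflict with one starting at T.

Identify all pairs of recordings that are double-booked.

Sorted by start: Vocals Session, Rhythm Session, Brass Warm-up, Chamber Run-through, Strings Soundcheck, Woodwind Overdub, Strings Tracking, Tech Block.
Rhythm Session starts before Vocals Session ends → Vocals Session and Rhythm Session overlap.
Brass Warm-up starts after Vocals Session ends; Vocals Session is clear from here.
Brass Warm-up starts after Rhythm Session ends; Rhythm Session is clear from here.
Chamber Run-through starts exactly when Brass Warm-up ends (back-to-back, no overlap); Brass Warm-up is clear from here.
Strings Soundcheck starts before Chamber Run-through ends → Chamber Run-through and Strings Soundcheck overlap.
Woodwind Overdub starts after Chamber Run-through ends; Chamber Run-through is clear from here.
Woodwind Overdub starts after Strings Soundcheck ends; Strings Soundcheck is clear from here.
Strings Tracking starts before Woodwind Overdub ends → Woodwind Overdub and Strings Tracking overlap.
Tech Block starts after Woodwind Overdub ends.
Tech Block starts after Strings Tracking ends.

Chamber Run-through & Strings Soundcheck, Rhythm Session & Vocals Session, Strings Tracking & Woodwind Overdub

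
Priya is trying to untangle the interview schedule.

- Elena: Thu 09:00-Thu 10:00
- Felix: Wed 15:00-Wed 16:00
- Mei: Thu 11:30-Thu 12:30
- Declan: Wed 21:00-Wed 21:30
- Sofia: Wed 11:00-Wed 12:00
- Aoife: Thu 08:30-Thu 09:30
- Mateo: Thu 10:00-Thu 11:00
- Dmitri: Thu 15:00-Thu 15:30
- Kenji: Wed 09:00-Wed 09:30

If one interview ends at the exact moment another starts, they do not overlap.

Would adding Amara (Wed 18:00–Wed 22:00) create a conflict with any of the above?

Yes — it overlaps Declan

Kenji: ends Wed 09:30 at or before Amara starts Wed 18:00 → clear.
Sofia: ends Wed 12:00 at or before Amara starts Wed 18:00 → clear.
Felix: ends Wed 16:00 at or before Amara starts Wed 18:00 → clear.
Declan: starts Wed 21:00 before Amara ends Wed 22:00, and ends Wed 21:30 after Amara starts Wed 18:00 → overlap.
Aoife: starts Thu 08:30 at or after Amara ends Wed 22:00 → clear.
Elena: starts Thu 09:00 at or after Amara ends Wed 22:00 → clear.
Mateo: starts Thu 10:00 at or after Amara ends Wed 22:00 → clear.
Mei: starts Thu 11:30 at or after Amara ends Wed 22:00 → clear.
Dmitri: starts Thu 15:00 at or after Amara ends Wed 22:00 → clear.
Amara overlaps Declan.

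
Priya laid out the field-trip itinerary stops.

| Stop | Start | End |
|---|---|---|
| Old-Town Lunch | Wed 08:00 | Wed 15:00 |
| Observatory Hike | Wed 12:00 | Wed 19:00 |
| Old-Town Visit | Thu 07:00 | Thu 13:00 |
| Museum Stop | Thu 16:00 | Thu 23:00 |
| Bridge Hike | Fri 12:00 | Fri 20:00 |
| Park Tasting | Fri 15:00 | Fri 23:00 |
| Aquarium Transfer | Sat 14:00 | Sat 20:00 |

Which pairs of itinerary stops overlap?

Sorted by start: Old-Town Lunch, Observatory Hike, Old-Town Visit, Museum Stop, Bridge Hike, Park Tasting, Aquarium Transfer.
Observatory Hike starts before Old-Town Lunch ends → Old-Town Lunch and Observatory Hike overlap.
Old-Town Visit starts after Old-Town Lunch ends, so Old-Town Lunch has no further overlaps.
Old-Town Visit starts after Observatory Hike ends, so Observatory Hike has no further overlaps.
Museum Stop starts after Old-Town Visit ends, so Old-Town Visit has no further overlaps.
Bridge Hike starts after Museum Stop ends, so Museum Stop has no further overlaps.
Park Tasting starts before Bridge Hike ends → Bridge Hike and Park Tasting overlap.
Aquarium Transfer starts after Bridge Hike ends.
Aquarium Transfer starts after Park Tasting ends.

Bridge Hike & Park Tasting, Observatory Hike & Old-Town Lunch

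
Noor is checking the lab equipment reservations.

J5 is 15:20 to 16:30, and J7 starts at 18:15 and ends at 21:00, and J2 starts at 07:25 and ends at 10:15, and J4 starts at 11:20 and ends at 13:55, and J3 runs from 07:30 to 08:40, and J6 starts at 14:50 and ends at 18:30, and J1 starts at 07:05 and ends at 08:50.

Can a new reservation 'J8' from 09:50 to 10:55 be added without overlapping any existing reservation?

J1: ends 08:50 at or before J8 starts 09:50 → clear.
J2: starts 07:25 before J8 ends 10:55, and ends 10:15 after J8 starts 09:50 → overlap.
J3: ends 08:40 at or before J8 starts 09:50 → clear.
J4: starts 11:20 at or after J8 ends 10:55 → clear.
J6: starts 14:50 at or after J8 ends 10:55 → clear.
J5: starts 15:20 at or after J8 ends 10:55 → clear.
J7: starts 18:15 at or after J8 ends 10:55 → clear.
J8 overlaps J2.

No — it overlaps J2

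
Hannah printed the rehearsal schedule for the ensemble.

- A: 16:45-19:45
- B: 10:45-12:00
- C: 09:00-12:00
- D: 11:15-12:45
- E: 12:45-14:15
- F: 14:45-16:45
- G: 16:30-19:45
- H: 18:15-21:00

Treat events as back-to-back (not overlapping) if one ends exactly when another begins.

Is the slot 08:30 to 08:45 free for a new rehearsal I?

Yes — the slot is free

C: starts 09:00 at or after I ends 08:45 → clear.
B: starts 10:45 at or after I ends 08:45 → clear.
D: starts 11:15 at or after I ends 08:45 → clear.
E: starts 12:45 at or after I ends 08:45 → clear.
F: starts 14:45 at or after I ends 08:45 → clear.
G: starts 16:30 at or after I ends 08:45 → clear.
A: starts 16:45 at or after I ends 08:45 → clear.
H: starts 18:15 at or after I ends 08:45 → clear.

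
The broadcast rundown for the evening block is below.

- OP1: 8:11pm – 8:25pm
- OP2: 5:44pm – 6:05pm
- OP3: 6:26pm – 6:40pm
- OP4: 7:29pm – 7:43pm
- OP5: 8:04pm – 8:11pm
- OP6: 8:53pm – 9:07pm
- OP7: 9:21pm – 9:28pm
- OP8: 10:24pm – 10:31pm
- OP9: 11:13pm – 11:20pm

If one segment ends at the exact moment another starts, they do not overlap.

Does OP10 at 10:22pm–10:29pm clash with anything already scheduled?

OP2: ends 6:05pm at or before OP10 starts 10:22pm → clear.
OP3: ends 6:40pm at or before OP10 starts 10:22pm → clear.
OP4: ends 7:43pm at or before OP10 starts 10:22pm → clear.
OP5: ends 8:11pm at or before OP10 starts 10:22pm → clear.
OP1: ends 8:25pm at or before OP10 starts 10:22pm → clear.
OP6: ends 9:07pm at or before OP10 starts 10:22pm → clear.
OP7: ends 9:28pm at or before OP10 starts 10:22pm → clear.
OP8: starts 10:24pm before OP10 ends 10:29pm, and ends 10:31pm after OP10 starts 10:22pm → overlap.
OP9: starts 11:13pm at or after OP10 ends 10:29pm → clear.
OP10 overlaps OP8.

Yes — it overlaps OP8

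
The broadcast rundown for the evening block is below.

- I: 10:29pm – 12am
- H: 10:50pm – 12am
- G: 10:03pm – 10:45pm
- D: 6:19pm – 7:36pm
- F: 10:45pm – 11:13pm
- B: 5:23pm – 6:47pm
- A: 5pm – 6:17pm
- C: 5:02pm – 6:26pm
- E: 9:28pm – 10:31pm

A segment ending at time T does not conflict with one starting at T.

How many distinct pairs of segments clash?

Sorted by start: A, C, B, D, E, G, I, F, H.
C starts before A ends → A and C overlap.
B starts before A ends → A and B overlap.
D starts after A ends — done with A.
B starts before C ends → C and B overlap.
D starts before C ends → C and D overlap.
E starts after C ends — done with C.
D starts before B ends → B and D overlap.
E starts after B ends — done with B.
E starts after D ends — done with D.
G starts before E ends → E and G overlap.
I starts before E ends → E and I overlap.
F starts after E ends — done with E.
I starts before G ends → G and I overlap.
F starts exactly when G ends (back-to-back, no overlap) — done with G.
F starts before I ends → I and F overlap.
H starts before I ends → I and H overlap.
H starts before F ends → F and H overlap.
Overlapping pairs: A & B, A & C, B & C, B & D, C & D, E & G, E & I, F & H, F & I, G & I, H & I — 11 in total.

11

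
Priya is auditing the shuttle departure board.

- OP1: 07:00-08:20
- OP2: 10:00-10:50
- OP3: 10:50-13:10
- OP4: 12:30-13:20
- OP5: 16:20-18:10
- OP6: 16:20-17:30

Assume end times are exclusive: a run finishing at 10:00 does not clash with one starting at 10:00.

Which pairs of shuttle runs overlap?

OP3 & OP4, OP5 & OP6

Sorted by start: OP1, OP2, OP3, OP4, OP5, OP6.
OP2 starts after OP1 ends; OP1 is clear from here.
OP3 starts exactly when OP2 ends (back-to-back, no overlap); OP2 is clear from here.
OP4 starts before OP3 ends → OP3 and OP4 overlap.
OP5 starts after OP3 ends; OP3 is clear from here.
OP5 starts after OP4 ends; OP4 is clear from here.
OP6 starts before OP5 ends → OP5 and OP6 overlap.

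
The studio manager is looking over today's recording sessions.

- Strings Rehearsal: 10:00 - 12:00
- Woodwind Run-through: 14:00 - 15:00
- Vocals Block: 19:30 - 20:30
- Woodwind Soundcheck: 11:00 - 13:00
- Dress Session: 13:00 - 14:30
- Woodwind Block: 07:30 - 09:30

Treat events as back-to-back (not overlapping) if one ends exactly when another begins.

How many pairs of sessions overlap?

2

Two intervals overlap when each starts before the other ends.
Sorted by start: Woodwind Block, Strings Rehearsal, Woodwind Soundcheck, Dress Session, Woodwind Run-through, Vocals Block.
Strings Rehearsal starts after Woodwind Block ends, so Woodwind Block has no further overlaps.
Woodwind Soundcheck starts before Strings Rehearsal ends → Strings Rehearsal and Woodwind Soundcheck overlap.
Dress Session starts after Strings Rehearsal ends, so Strings Rehearsal has no further overlaps.
Dress Session starts exactly when Woodwind Soundcheck ends (back-to-back, no overlap), so Woodwind Soundcheck has no further overlaps.
Woodwind Run-through starts before Dress Session ends → Dress Session and Woodwind Run-through overlap.
Vocals Block starts after Dress Session ends.
Vocals Block starts after Woodwind Run-through ends.
Overlapping pairs: Dress Session & Woodwind Run-through, Strings Rehearsal & Woodwind Soundcheck — 2 in total.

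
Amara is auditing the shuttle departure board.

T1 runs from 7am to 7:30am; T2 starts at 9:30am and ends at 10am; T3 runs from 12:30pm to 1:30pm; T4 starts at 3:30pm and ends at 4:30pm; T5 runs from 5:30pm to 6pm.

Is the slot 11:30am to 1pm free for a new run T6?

No — it overlaps T3

T1: ends 7:30am at or before T6 starts 11:30am → clear.
T2: ends 10am at or before T6 starts 11:30am → clear.
T3: starts 12:30pm before T6 ends 1pm, and ends 1:30pm after T6 starts 11:30am → overlap.
T4: starts 3:30pm at or after T6 ends 1pm → clear.
T5: starts 5:30pm at or after T6 ends 1pm → clear.
T6 overlaps T3.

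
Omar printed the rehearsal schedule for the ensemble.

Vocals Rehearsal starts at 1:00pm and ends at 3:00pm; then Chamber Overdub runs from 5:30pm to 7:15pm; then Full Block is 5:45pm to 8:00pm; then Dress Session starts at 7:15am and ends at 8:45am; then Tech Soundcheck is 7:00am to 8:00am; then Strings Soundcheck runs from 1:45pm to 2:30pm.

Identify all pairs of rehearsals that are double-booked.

Check each pair: they overlap iff neither finishes before the other starts.
Sorted by start: Tech Soundcheck, Dress Session, Vocals Rehearsal, Strings Soundcheck, Chamber Overdub, Full Block.
Dress Session starts before Tech Soundcheck ends → Tech Soundcheck and Dress Session overlap.
Vocals Rehearsal starts after Tech Soundcheck ends, so nothing later overlaps Tech Soundcheck either.
Vocals Rehearsal starts after Dress Session ends, so nothing later overlaps Dress Session either.
Strings Soundcheck starts before Vocals Rehearsal ends → Vocals Rehearsal and Strings Soundcheck overlap.
Chamber Overdub starts after Vocals Rehearsal ends, so nothing later overlaps Vocals Rehearsal either.
Chamber Overdub starts after Strings Soundcheck ends, so nothing later overlaps Strings Soundcheck either.
Full Block starts before Chamber Overdub ends → Chamber Overdub and Full Block overlap.

Chamber Overdub & Full Block, Dress Session & Tech Soundcheck, Strings Soundcheck & Vocals Rehearsal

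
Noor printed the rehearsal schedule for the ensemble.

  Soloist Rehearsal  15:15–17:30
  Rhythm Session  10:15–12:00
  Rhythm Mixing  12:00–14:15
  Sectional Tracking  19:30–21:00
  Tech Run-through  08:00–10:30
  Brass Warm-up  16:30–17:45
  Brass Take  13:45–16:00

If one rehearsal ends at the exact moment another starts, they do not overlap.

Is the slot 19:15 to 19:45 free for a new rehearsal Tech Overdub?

Tech Run-through: ends 10:30 at or before Tech Overdub starts 19:15 → clear.
Rhythm Session: ends 12:00 at or before Tech Overdub starts 19:15 → clear.
Rhythm Mixing: ends 14:15 at or before Tech Overdub starts 19:15 → clear.
Brass Take: ends 16:00 at or before Tech Overdub starts 19:15 → clear.
Soloist Rehearsal: ends 17:30 at or before Tech Overdub starts 19:15 → clear.
Brass Warm-up: ends 17:45 at or before Tech Overdub starts 19:15 → clear.
Sectional Tracking: starts 19:30 before Tech Overdub ends 19:45, and ends 21:00 after Tech Overdub starts 19:15 → overlap.
Tech Overdub overlaps Sectional Tracking.

No — it overlaps Sectional Tracking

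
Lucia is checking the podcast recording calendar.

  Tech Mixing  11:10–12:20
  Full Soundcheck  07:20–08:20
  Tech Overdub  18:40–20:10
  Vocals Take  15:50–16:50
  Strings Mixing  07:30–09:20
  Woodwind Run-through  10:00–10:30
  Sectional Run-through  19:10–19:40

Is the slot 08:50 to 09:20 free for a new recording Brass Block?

No — it overlaps Strings Mixing

Full Soundcheck: ends 08:20 at or before Brass Block starts 08:50 → clear.
Strings Mixing: starts 07:30 before Brass Block ends 09:20, and ends 09:20 after Brass Block starts 08:50 → overlap.
Woodwind Run-through: starts 10:00 at or after Brass Block ends 09:20 → clear.
Tech Mixing: starts 11:10 at or after Brass Block ends 09:20 → clear.
Vocals Take: starts 15:50 at or after Brass Block ends 09:20 → clear.
Tech Overdub: starts 18:40 at or after Brass Block ends 09:20 → clear.
Sectional Run-through: starts 19:10 at or after Brass Block ends 09:20 → clear.
Brass Block overlaps Strings Mixing.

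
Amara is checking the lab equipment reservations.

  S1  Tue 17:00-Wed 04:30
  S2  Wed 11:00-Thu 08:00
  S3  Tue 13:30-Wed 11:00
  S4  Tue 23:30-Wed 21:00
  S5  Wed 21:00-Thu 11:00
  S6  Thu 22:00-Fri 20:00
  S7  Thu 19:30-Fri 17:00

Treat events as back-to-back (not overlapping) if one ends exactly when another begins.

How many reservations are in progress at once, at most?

3

Walk through starts and ends in time order (an end at T is processed before a start at T):
Tue 13:30 start S3 → 1
Tue 17:00 start S1 → 2
Tue 23:30 start S4 → 3
Wed 04:30 end S1 → 2
Wed 11:00 end S3 → 1
Wed 11:00 start S2 → 2
Wed 21:00 end S4 → 1
Wed 21:00 start S5 → 2
Thu 08:00 end S2 → 1
Thu 11:00 end S5 → 0
Thu 19:30 start S7 → 1
Thu 22:00 start S6 → 2
Fri 17:00 end S7 → 1
Fri 20:00 end S6 → 0
Peak is 3, at Tue 23:30 (S1, S3, S4).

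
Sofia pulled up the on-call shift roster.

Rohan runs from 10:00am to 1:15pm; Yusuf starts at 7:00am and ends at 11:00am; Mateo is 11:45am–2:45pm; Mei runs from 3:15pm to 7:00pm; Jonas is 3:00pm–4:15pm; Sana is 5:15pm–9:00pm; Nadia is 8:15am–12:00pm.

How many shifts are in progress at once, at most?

Sweep the timeline, counting +1 at each start and −1 at each end (ends before starts at a tie):
7:00am start Yusuf → 1
8:15am start Nadia → 2
10:00am start Rohan → 3
11:00am end Yusuf → 2
11:45am start Mateo → 3
12:00pm end Nadia → 2
1:15pm end Rohan → 1
2:45pm end Mateo → 0
3:00pm start Jonas → 1
3:15pm start Mei → 2
4:15pm end Jonas → 1
5:15pm start Sana → 2
7:00pm end Mei → 1
9:00pm end Sana → 0
Peak is 3, at 10:00am (Nadia, Rohan, Yusuf).

3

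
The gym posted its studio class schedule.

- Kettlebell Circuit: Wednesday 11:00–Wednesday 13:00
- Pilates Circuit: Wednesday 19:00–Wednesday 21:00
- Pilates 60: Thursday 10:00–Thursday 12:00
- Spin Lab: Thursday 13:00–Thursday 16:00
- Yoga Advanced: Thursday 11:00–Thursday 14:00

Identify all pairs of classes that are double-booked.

Sorted by start: Kettlebell Circuit, Pilates Circuit, Pilates 60, Yoga Advanced, Spin Lab.
Pilates Circuit starts after Kettlebell Circuit ends, so Kettlebell Circuit has no further overlaps.
Pilates 60 starts after Pilates Circuit ends, so Pilates Circuit has no further overlaps.
Yoga Advanced starts before Pilates 60 ends → Pilates 60 and Yoga Advanced overlap.
Spin Lab starts after Pilates 60 ends.
Spin Lab starts before Yoga Advanced ends → Yoga Advanced and Spin Lab overlap.

Pilates 60 & Yoga Advanced, Spin Lab & Yoga Advanced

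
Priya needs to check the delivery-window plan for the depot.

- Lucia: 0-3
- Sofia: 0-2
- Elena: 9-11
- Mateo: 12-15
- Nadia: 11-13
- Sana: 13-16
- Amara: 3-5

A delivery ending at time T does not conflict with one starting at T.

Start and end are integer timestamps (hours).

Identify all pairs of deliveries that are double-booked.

Sorted by start: Lucia, Sofia, Amara, Elena, Nadia, Mateo, Sana.
Sofia starts before Lucia ends → Lucia and Sofia overlap.
Amara starts exactly when Lucia ends (back-to-back, no overlap) — done with Lucia.
Amara starts after Sofia ends — done with Sofia.
Elena starts after Amara ends — done with Amara.
Nadia starts exactly when Elena ends (back-to-back, no overlap) — done with Elena.
Mateo starts before Nadia ends → Nadia and Mateo overlap.
Sana starts exactly when Nadia ends (back-to-back, no overlap).
Sana starts before Mateo ends → Mateo and Sana overlap.

Lucia & Sofia, Mateo & Nadia, Mateo & Sana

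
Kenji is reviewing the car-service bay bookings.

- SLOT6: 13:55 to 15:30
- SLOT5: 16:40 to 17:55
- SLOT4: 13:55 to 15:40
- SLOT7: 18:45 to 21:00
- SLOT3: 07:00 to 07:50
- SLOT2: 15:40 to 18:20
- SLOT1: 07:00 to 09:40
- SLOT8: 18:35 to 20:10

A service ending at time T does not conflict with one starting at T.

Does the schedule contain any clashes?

Check each pair: they overlap iff neither finishes before the other starts.
Sorted by start: SLOT1, SLOT3, SLOT4, SLOT6, SLOT2, SLOT5, SLOT8, SLOT7.
SLOT3 starts before SLOT1 ends → SLOT1 and SLOT3 overlap.
That's a conflict, so the schedule is not conflict-free.

Yes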